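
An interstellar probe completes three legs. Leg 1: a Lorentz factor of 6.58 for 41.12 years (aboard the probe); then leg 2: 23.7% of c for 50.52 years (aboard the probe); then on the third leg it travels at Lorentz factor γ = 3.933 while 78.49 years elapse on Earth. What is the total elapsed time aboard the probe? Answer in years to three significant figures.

τ = 112 years

Leg 1: 41.12 years is already measured aboard the probe.
Leg 2: 50.52 years is already measured aboard the probe.
Leg 3: γ = 3.933; τ_3 = 78.49/3.933 = 19.96 years.
Total: 41.12 + 50.52 + 19.96 years.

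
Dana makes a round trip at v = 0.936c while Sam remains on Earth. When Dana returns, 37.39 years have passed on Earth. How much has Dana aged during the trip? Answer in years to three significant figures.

τ = 13.2 years

γ = 1/√(1 − 0.936²) = 1/√0.1239 = 2.841
Dana's clock measures proper time along the trip: τ = Δt/γ = 37.39/2.841 years.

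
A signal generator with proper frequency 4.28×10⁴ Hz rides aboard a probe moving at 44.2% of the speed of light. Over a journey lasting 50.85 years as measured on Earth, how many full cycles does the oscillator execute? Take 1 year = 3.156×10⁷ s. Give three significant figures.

N = 6.16×10¹³

β = 0.442; γ = 1/√(1 − 0.442²) = 1/√0.8046 = 1.115
The oscillator's own cycle count is N = f × τ where τ is the proper time aboard the probe. τ = Δt/γ = 50.85/1.115 = 45.61 years = 1.440×10⁹ s.
N = 4.28×10⁴ × 1.440×10⁹ = 6.161×10¹³.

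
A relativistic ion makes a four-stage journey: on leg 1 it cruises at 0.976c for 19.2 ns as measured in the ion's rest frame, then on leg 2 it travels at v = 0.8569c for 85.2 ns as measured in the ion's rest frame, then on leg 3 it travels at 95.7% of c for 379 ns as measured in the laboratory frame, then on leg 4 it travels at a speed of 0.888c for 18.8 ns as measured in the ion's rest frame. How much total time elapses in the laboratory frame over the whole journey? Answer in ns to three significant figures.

Δt = 673 ns

Leg 1: γ = 1/√(1 − 0.976²) = 1/√0.04742 = 4.592; Δt_1 = 4.592 × 19.2 = 88.17 ns.
Leg 2: γ = 1/√(1 − 0.8569²) = 1/√0.2657 = 1.940; Δt_2 = 1.940 × 85.2 = 165.3 ns.
Leg 3: 379 ns is already measured in the laboratory frame.
Leg 4: γ = 1/√(1 − 0.888²) = 1/√0.2115 = 2.175; Δt_4 = 2.175 × 18.8 = 40.88 ns.
Total: 88.17 + 165.3 + 379.0 + 40.88 ns.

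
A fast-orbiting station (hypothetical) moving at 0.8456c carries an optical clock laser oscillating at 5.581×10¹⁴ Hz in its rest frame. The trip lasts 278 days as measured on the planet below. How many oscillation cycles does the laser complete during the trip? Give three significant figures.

γ = 1/√(1 − 0.8456²) = 1/√0.2850 = 1.873
The oscillator's own cycle count is N = f × τ where τ is the proper time aboard the station. τ = Δt/γ = 278/1.873 = 148.4 days = 1.282×10⁷ s.
N = 5.581×10¹⁴ × 1.282×10⁷ = 7.156×10²¹.

N = 7.16×10²¹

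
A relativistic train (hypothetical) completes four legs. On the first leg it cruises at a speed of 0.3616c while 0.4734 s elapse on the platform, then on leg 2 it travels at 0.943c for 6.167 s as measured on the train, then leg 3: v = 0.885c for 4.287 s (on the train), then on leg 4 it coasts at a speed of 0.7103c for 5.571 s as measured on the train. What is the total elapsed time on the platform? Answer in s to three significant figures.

Leg 1: 0.4734 s is already measured on the platform.
Leg 2: γ = 1/√(1 − 0.943²) = 1/√0.1108 = 3.005; Δt_2 = 3.005 × 6.167 = 18.53 s.
Leg 3: γ = 1/√(1 − 0.885²) = 1/√0.2168 = 2.148; Δt_3 = 2.148 × 4.287 = 9.208 s.
Leg 4: γ = 1/√(1 − 0.7103²) = 1/√0.4955 = 1.421; Δt_4 = 1.421 × 5.571 = 7.914 s.
Total: 0.4734 + 18.53 + 9.208 + 7.914 s.

Δt = 36.1 s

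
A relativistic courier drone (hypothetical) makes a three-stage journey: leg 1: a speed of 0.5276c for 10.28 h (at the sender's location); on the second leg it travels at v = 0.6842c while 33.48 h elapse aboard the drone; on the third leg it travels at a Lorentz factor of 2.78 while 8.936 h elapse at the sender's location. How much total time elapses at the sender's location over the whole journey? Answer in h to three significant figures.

Leg 1: 10.28 h is already measured at the sender's location.
Leg 2: γ = 1/√(1 − 0.6842²) = 1/√0.5319 = 1.371; Δt_2 = 1.371 × 33.48 = 45.91 h.
Leg 3: 8.936 h is already measured at the sender's location.
Total: 10.28 + 45.91 + 8.936 h.

Δt = 65.1 h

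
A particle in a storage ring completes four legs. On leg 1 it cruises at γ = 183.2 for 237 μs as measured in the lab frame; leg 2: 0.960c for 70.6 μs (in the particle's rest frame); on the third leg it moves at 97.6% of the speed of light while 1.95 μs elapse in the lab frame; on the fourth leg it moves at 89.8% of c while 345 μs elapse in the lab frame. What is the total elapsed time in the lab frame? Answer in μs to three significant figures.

Leg 1: 237 μs is already measured in the lab frame.
Leg 2: γ = 1/√(1 − 0.960²) = 25/7 ≈ 3.571; Δt_2 = 3.571 × 70.6 = 252.1 μs.
Leg 3: 1.95 μs is already measured in the lab frame.
Leg 4: 345 μs is already measured in the lab frame.
Total: 237.0 + 252.1 + 1.950 + 345.0 μs.

Δt = 836 μs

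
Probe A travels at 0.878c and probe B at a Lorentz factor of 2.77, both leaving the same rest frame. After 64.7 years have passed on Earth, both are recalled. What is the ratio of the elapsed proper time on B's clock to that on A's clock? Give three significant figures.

A: γ = 1/√(1 − 0.878²) = 1/√0.2291 = 2.089. B: γ = 2.77.
τ_A/τ_B = γ_B/γ_A = 2.770/2.089 = 1.326, so τ_B/τ_A = 0.7542.

τ_B/τ_A = 0.754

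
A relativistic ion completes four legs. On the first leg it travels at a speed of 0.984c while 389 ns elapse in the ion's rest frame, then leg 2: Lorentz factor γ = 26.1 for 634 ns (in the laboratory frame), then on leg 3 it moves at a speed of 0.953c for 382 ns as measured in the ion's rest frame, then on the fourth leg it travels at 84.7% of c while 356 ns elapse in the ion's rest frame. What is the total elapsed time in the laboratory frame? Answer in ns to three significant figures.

Leg 1: γ = 1/√(1 − 0.984²) = 1/√0.03174 = 5.613; Δt_1 = 5.613 × 389 = 2183 ns.
Leg 2: 634 ns is already measured in the laboratory frame.
Leg 3: γ = 1/√(1 − 0.953²) = 1/√0.09179 = 3.301; Δt_3 = 3.301 × 382 = 1261 ns.
Leg 4: β = 0.847; γ = 1/√(1 − 0.847²) = 1/√0.2826 = 1.881; Δt_4 = 1.881 × 356 = 669.7 ns.
Total: 2183 + 634.0 + 1261 + 669.7 ns.

Δt = 4750 ns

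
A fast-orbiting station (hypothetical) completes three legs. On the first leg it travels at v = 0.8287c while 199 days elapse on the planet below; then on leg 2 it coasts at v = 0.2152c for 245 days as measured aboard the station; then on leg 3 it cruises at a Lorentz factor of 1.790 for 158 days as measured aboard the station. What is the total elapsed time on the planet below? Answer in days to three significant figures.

Leg 1: 199 days is already measured on the planet below.
Leg 2: γ = 1/√(1 − 0.2152²) = 1/√0.9537 = 1.024; Δt_2 = 1.024 × 245 = 250.9 days.
Leg 3: γ = 1.790; Δt_3 = 1.790 × 158 = 282.8 days.
Total: 199.0 + 250.9 + 282.8 days.

Δt = 733 days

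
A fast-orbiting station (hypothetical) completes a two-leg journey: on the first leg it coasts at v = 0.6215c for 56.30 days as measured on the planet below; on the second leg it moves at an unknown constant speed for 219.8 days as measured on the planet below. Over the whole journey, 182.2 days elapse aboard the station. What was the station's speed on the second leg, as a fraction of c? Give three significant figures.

Leg 1: γ = 1/√(1 − 0.6215²) = 1/√0.6137 = 1.276; τ_1 = 56.30/1.276 = 44.11 days.
Leg 2: speed unknown; τ_2 = 219.8/γ_2.
Total proper time: 44.11 + τ_2 = 182.2, so τ_2 = 182.2 − 44.11 = 138.1 days.
γ_2 = 219.8/138.1 = 1.592; β = √(1 − 1/γ²) = √0.6053.

β = 0.778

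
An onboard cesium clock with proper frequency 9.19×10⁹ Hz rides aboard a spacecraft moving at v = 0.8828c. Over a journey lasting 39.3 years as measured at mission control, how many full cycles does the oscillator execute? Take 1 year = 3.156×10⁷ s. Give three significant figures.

γ = 1/√(1 − 0.8828²) = 1/√0.2207 = 2.129
The oscillator's own cycle count is N = f × τ where τ is the proper time aboard the spacecraft. τ = Δt/γ = 39.3/2.129 = 18.46 years = 5.826×10⁸ s.
N = 9.19×10⁹ × 5.826×10⁸ = 5.354×10¹⁸.

N = 5.35×10¹⁸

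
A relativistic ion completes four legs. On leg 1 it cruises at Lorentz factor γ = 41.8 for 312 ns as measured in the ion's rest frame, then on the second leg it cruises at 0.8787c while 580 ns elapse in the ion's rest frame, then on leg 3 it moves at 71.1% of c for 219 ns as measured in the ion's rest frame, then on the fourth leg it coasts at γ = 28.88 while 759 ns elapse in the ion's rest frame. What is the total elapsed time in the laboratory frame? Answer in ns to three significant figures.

Δt = 3.65×10⁴ ns

Leg 1: γ = 41.8; Δt_1 = 41.80 × 312 = 1.304×10⁴ ns.
Leg 2: γ = 1/√(1 − 0.8787²) = 1/√0.2279 = 2.095; Δt_2 = 2.095 × 580 = 1215 ns.
Leg 3: β = 0.711; γ = 1/√(1 − 0.711²) = 1/√0.4945 = 1.422; Δt_3 = 1.422 × 219 = 311.4 ns.
Leg 4: γ = 28.88; Δt_4 = 28.88 × 759 = 2.192×10⁴ ns.
Total: 1.304×10⁴ + 1215 + 311.4 + 2.192×10⁴ ns.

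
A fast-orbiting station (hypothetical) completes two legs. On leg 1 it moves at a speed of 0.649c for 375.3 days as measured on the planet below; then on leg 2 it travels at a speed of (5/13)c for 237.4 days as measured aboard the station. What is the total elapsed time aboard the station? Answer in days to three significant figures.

τ = 523 days

Leg 1: γ = 1/√(1 − 0.649²) = 1/√0.5788 = 1.314; τ_1 = 375.3/1.314 = 285.5 days.
Leg 2: 237.4 days is already measured aboard the station.
Total: 285.5 + 237.4 days.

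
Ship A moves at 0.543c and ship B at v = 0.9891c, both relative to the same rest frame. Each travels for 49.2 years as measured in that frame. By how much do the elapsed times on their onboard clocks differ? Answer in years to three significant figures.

|τ_A − τ_B| = 34.1 years

A: γ = 1/√(1 − 0.543²) = 1/√0.7052 = 1.191; τ_A = 49.2/1.191 = 41.31 years.
B: γ = 1/√(1 − 0.9891²) = 1/√0.02168 = 6.791; τ_B = 49.2/6.791 = 7.244 years.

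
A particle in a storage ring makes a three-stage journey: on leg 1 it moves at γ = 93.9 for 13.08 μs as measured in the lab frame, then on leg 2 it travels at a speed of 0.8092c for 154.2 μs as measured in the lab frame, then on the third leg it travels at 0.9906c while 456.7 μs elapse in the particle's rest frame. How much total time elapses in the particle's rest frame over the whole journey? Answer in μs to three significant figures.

τ = 547 μs

Leg 1: γ = 93.9; τ_1 = 13.08/93.90 = 0.1393 μs.
Leg 2: γ = 1/√(1 − 0.8092²) = 1/√0.3452 = 1.702; τ_2 = 154.2/1.702 = 90.60 μs.
Leg 3: 456.7 μs is already measured in the particle's rest frame.
Total: 0.1393 + 90.60 + 456.7 μs.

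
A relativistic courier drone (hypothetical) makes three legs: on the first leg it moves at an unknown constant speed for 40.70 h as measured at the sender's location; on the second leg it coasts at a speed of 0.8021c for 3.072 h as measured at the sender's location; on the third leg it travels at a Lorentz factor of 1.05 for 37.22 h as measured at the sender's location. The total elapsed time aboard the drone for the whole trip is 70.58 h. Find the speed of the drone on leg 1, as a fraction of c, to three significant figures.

β = 0.575

Leg 1: speed unknown; τ_1 = 40.70/γ_1.
Leg 2: γ = 1/√(1 − 0.8021²) = 1/√0.3566 = 1.675; τ_2 = 3.072/1.675 = 1.835 h.
Leg 3: γ = 1.05; τ_3 = 37.22/1.050 = 35.45 h.
Total proper time: τ_1 + 1.835 + 35.45 = 70.58, so τ_1 = 70.58 − 37.28 = 33.30 h.
γ_1 = 40.70/33.30 = 1.222; β = √(1 − 1/γ²) = √0.3307.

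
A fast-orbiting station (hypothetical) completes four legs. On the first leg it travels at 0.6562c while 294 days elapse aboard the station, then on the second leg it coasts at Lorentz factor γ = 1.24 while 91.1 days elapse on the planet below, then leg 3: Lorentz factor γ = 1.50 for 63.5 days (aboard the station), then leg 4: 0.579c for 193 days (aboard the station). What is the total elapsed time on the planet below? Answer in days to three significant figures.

Δt = 813 days

Leg 1: γ = 1/√(1 − 0.6562²) = 1/√0.5694 = 1.325; Δt_1 = 1.325 × 294 = 389.6 days.
Leg 2: 91.1 days is already measured on the planet below.
Leg 3: γ = 1.50; Δt_3 = 1.500 × 63.5 = 95.25 days.
Leg 4: γ = 1/√(1 − 0.579²) = 1/√0.6648 = 1.227; Δt_4 = 1.227 × 193 = 236.7 days.
Total: 389.6 + 91.10 + 95.25 + 236.7 days.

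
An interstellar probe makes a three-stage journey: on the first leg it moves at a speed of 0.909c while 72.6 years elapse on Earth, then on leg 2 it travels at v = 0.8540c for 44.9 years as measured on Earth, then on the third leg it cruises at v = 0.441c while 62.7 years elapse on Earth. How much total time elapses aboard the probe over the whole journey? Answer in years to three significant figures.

τ = 110 years

Leg 1: γ = 1/√(1 − 0.909²) = 1/√0.1737 = 2.399; τ_1 = 72.6/2.399 = 30.26 years.
Leg 2: γ = 1/√(1 − 0.8540²) = 1/√0.2707 = 1.922; τ_2 = 44.9/1.922 = 23.36 years.
Leg 3: γ = 1/√(1 − 0.441²) = 1/√0.8055 = 1.114; τ_3 = 62.7/1.114 = 56.27 years.
Total: 30.26 + 23.36 + 56.27 years.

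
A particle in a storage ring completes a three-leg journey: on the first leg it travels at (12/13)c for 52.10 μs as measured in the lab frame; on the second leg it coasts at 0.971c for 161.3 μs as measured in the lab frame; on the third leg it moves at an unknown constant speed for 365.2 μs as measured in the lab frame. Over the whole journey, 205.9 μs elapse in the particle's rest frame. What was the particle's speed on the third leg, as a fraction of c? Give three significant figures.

β = 0.915

Leg 1: γ = 1/√(1 − (12/13)²) = 13/5 = 2.600; τ_1 = 52.10/2.600 = 20.04 μs.
Leg 2: γ = 1/√(1 − 0.971²) = 1/√0.05716 = 4.183; τ_2 = 161.3/4.183 = 38.56 μs.
Leg 3: speed unknown; τ_3 = 365.2/γ_3.
Total proper time: 20.04 + 38.56 + τ_3 = 205.9, so τ_3 = 205.9 − 58.60 = 147.3 μs.
γ_3 = 365.2/147.3 = 2.479; β = √(1 − 1/γ²) = √0.8373.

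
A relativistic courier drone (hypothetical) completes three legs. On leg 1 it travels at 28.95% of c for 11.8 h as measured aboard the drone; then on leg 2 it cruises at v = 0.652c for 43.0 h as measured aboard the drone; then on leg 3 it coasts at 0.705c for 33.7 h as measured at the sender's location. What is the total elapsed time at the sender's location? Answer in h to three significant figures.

Leg 1: β = 0.2895; γ = 1/√(1 − 0.2895²) = 1/√0.9162 = 1.045; Δt_1 = 1.045 × 11.8 = 12.33 h.
Leg 2: γ = 1/√(1 − 0.652²) = 1/√0.5749 = 1.319; Δt_2 = 1.319 × 43.0 = 56.71 h.
Leg 3: 33.7 h is already measured at the sender's location.
Total: 12.33 + 56.71 + 33.70 h.

Δt = 103 h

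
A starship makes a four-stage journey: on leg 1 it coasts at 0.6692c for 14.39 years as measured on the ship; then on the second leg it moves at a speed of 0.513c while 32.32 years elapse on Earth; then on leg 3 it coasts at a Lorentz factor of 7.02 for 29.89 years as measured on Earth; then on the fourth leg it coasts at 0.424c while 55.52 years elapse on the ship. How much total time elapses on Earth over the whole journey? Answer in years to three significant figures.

Leg 1: γ = 1/√(1 − 0.6692²) = 1/√0.5522 = 1.346; Δt_1 = 1.346 × 14.39 = 19.37 years.
Leg 2: 32.32 years is already measured on Earth.
Leg 3: 29.89 years is already measured on Earth.
Leg 4: γ = 1/√(1 − 0.424²) = 1/√0.8202 = 1.104; Δt_4 = 1.104 × 55.52 = 61.30 years.
Total: 19.37 + 32.32 + 29.89 + 61.30 years.

Δt = 143 years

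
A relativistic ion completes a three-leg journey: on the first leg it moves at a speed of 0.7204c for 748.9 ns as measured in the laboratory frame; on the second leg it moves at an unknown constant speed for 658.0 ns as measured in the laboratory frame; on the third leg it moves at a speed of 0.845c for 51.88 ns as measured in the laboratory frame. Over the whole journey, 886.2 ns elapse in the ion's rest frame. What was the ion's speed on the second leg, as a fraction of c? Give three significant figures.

Leg 1: γ = 1/√(1 − 0.7204²) = 1/√0.4810 = 1.442; τ_1 = 748.9/1.442 = 519.4 ns.
Leg 2: speed unknown; τ_2 = 658.0/γ_2.
Leg 3: γ = 1/√(1 − 0.845²) = 1/√0.2860 = 1.870; τ_3 = 51.88/1.870 = 27.74 ns.
Total proper time: 519.4 + τ_2 + 27.74 = 886.2, so τ_2 = 886.2 − 547.1 = 339.1 ns.
γ_2 = 658.0/339.1 = 1.941; β = √(1 − 1/γ²) = √0.7345.

β = 0.857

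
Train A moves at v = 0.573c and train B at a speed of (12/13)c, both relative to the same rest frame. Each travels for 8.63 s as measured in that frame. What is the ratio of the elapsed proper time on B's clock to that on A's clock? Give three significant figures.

τ_B/τ_A = 0.469

A: γ = 1/√(1 − 0.573²) = 1/√0.6717 = 1.220. B: γ = 1/√(1 − (12/13)²) = 13/5 = 2.600.
τ_A/τ_B = γ_B/γ_A = 2.600/1.220 = 2.131, so τ_B/τ_A = 0.4693.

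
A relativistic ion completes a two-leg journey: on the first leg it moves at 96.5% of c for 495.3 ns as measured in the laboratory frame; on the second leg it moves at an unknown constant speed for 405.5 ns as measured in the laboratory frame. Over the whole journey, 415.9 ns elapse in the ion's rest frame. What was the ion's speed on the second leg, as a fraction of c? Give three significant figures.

Leg 1: β = 0.965; γ = 1/√(1 − 0.965²) = 1/√0.06878 = 3.813; τ_1 = 495.3/3.813 = 129.9 ns.
Leg 2: speed unknown; τ_2 = 405.5/γ_2.
Total proper time: 129.9 + τ_2 = 415.9, so τ_2 = 415.9 − 129.9 = 286.0 ns.
γ_2 = 405.5/286.0 = 1.418; β = √(1 − 1/γ²) = √0.5025.

β = 0.709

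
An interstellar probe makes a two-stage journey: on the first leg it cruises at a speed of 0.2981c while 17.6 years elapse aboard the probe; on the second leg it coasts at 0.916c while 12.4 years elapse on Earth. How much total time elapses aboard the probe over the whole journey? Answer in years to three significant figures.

τ = 22.6 years

Leg 1: 17.6 years is already measured aboard the probe.
Leg 2: γ = 1/√(1 − 0.916²) = 1/√0.1609 = 2.493; τ_2 = 12.4/2.493 = 4.975 years.
Total: 17.60 + 4.975 years.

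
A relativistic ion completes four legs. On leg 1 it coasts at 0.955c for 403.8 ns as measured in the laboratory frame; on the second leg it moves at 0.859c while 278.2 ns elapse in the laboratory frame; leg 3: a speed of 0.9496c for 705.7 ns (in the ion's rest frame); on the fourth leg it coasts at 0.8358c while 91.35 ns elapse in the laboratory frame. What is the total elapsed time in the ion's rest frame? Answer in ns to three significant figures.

τ = 1020 ns

Leg 1: γ = 1/√(1 − 0.955²) = 1/√0.08798 = 3.371; τ_1 = 403.8/3.371 = 119.8 ns.
Leg 2: γ = 1/√(1 − 0.859²) = 1/√0.2621 = 1.953; τ_2 = 278.2/1.953 = 142.4 ns.
Leg 3: 705.7 ns is already measured in the ion's rest frame.
Leg 4: γ = 1/√(1 − 0.8358²) = 1/√0.3014 = 1.821; τ_4 = 91.35/1.821 = 50.15 ns.
Total: 119.8 + 142.4 + 705.7 + 50.15 ns.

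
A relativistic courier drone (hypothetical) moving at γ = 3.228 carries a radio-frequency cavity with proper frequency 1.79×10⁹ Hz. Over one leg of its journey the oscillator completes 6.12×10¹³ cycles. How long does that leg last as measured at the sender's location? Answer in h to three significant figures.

Δt = 30.7 h

γ = 3.228
Proper time for N cycles: τ = N/f = 6.12×10¹³/(1.79×10⁹) = 3.419×10⁴ s = 9.497 h.
Lab-frame duration Δt = γτ = 3.228 × 9.497 = 30.66 h.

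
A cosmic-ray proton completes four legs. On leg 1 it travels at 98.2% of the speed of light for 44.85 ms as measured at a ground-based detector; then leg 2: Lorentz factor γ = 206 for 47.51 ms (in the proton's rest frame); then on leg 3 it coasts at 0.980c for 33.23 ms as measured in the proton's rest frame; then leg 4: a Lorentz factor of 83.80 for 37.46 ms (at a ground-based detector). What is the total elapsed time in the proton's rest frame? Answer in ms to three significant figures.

τ = 89.7 ms

Leg 1: β = 0.982; γ = 1/√(1 − 0.982²) = 1/√0.03568 = 5.294; τ_1 = 44.85/5.294 = 8.471 ms.
Leg 2: 47.51 ms is already measured in the proton's rest frame.
Leg 3: 33.23 ms is already measured in the proton's rest frame.
Leg 4: γ = 83.80; τ_4 = 37.46/83.80 = 0.4470 ms.
Total: 8.471 + 47.51 + 33.23 + 0.4470 ms.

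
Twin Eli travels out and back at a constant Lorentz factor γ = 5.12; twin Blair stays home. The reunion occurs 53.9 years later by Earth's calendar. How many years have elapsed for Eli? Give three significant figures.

τ = 10.5 years

γ = 5.12
Eli's clock measures proper time along the trip: τ = Δt/γ = 53.9/5.120 years.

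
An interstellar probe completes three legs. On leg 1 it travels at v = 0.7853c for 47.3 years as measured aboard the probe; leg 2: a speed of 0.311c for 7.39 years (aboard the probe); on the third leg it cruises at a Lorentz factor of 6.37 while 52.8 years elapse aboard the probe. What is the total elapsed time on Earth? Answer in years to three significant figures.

Leg 1: γ = 1/√(1 − 0.7853²) = 1/√0.3833 = 1.615; Δt_1 = 1.615 × 47.3 = 76.40 years.
Leg 2: γ = 1/√(1 − 0.311²) = 1/√0.9033 = 1.052; Δt_2 = 1.052 × 7.39 = 7.776 years.
Leg 3: γ = 6.37; Δt_3 = 6.370 × 52.8 = 336.3 years.
Total: 76.40 + 7.776 + 336.3 years.

Δt = 421 years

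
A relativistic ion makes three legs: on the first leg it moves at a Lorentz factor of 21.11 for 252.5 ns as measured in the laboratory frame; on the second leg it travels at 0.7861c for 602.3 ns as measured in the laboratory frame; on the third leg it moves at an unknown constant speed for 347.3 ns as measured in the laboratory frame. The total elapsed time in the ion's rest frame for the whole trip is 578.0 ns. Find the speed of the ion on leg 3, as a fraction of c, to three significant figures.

β = 0.830

Leg 1: γ = 21.11; τ_1 = 252.5/21.11 = 11.96 ns.
Leg 2: γ = 1/√(1 − 0.7861²) = 1/√0.3820 = 1.618; τ_2 = 602.3/1.618 = 372.3 ns.
Leg 3: speed unknown; τ_3 = 347.3/γ_3.
Total proper time: 11.96 + 372.3 + τ_3 = 578.0, so τ_3 = 578.0 − 384.2 = 193.8 ns.
γ_3 = 347.3/193.8 = 1.792; β = √(1 − 1/γ²) = √0.6888.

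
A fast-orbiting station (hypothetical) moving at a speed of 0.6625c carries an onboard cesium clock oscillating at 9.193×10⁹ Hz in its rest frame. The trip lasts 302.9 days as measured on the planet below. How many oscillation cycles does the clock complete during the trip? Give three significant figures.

N = 1.80×10¹⁷

γ = 1/√(1 − 0.6625²) = 1/√0.5611 = 1.335
The oscillator's own cycle count is N = f × τ where τ is the proper time aboard the station. τ = Δt/γ = 302.9/1.335 = 226.9 days = 1.960×10⁷ s.
N = 9.193×10⁹ × 1.960×10⁷ = 1.802×10¹⁷.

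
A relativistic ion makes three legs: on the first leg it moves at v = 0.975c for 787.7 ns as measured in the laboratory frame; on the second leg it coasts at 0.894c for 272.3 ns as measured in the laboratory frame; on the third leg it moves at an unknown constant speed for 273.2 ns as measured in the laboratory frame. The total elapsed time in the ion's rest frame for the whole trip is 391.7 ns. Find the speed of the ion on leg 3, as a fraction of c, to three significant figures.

β = 0.938

Leg 1: γ = 1/√(1 − 0.975²) = 1/√0.04938 = 4.500; τ_1 = 787.7/4.500 = 175.0 ns.
Leg 2: γ = 1/√(1 − 0.894²) = 1/√0.2008 = 2.232; τ_2 = 272.3/2.232 = 122.0 ns.
Leg 3: speed unknown; τ_3 = 273.2/γ_3.
Total proper time: 175.0 + 122.0 + τ_3 = 391.7, so τ_3 = 391.7 − 297.0 = 94.66 ns.
γ_3 = 273.2/94.66 = 2.886; β = √(1 − 1/γ²) = √0.8799.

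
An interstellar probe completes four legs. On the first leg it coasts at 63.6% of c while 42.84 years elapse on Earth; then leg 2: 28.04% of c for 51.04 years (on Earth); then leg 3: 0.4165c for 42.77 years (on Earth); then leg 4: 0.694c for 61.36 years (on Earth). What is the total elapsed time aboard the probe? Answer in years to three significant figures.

Leg 1: β = 0.636; γ = 1/√(1 − 0.636²) = 1/√0.5955 = 1.296; τ_1 = 42.84/1.296 = 33.06 years.
Leg 2: β = 0.2804; γ = 1/√(1 − 0.2804²) = 1/√0.9214 = 1.042; τ_2 = 51.04/1.042 = 48.99 years.
Leg 3: γ = 1/√(1 − 0.4165²) = 1/√0.8265 = 1.100; τ_3 = 42.77/1.100 = 38.88 years.
Leg 4: γ = 1/√(1 − 0.694²) = 1/√0.5184 = 1.389; τ_4 = 61.36/1.389 = 44.18 years.
Total: 33.06 + 48.99 + 38.88 + 44.18 years.

τ = 165 years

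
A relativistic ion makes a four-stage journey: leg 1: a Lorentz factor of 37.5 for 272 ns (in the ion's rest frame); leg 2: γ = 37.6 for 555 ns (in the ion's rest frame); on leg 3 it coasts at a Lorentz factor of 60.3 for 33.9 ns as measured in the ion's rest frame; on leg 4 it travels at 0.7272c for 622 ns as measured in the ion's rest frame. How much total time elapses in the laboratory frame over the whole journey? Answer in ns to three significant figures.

Δt = 3.40×10⁴ ns

Leg 1: γ = 37.5; Δt_1 = 37.50 × 272 = 1.020×10⁴ ns.
Leg 2: γ = 37.6; Δt_2 = 37.60 × 555 = 2.087×10⁴ ns.
Leg 3: γ = 60.3; Δt_3 = 60.30 × 33.9 = 2044 ns.
Leg 4: γ = 1/√(1 − 0.7272²) = 1/√0.4712 = 1.457; Δt_4 = 1.457 × 622 = 906.1 ns.
Total: 1.020×10⁴ + 2.087×10⁴ + 2044 + 906.1 ns.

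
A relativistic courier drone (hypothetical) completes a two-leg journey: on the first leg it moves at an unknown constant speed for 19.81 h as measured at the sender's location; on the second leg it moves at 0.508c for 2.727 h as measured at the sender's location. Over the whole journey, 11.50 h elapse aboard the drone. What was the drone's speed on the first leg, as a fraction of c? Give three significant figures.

Leg 1: speed unknown; τ_1 = 19.81/γ_1.
Leg 2: γ = 1/√(1 − 0.508²) = 1/√0.7419 = 1.161; τ_2 = 2.727/1.161 = 2.349 h.
Total proper time: τ_1 + 2.349 = 11.50, so τ_1 = 11.50 − 2.349 = 9.151 h.
γ_1 = 19.81/9.151 = 2.165; β = √(1 − 1/γ²) = √0.7866.

β = 0.887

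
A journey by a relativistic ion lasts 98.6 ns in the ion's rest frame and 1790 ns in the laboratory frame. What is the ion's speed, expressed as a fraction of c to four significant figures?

v = 0.9985c

The proper time is measured in the ion's rest frame (both events occur at the ion's location); Δt is measured in the laboratory frame. γ = Δt/τ = 1790/98.6 = 18.15.
β = √(1 − 1/γ²) = √(1 − 0.003034) = √0.9970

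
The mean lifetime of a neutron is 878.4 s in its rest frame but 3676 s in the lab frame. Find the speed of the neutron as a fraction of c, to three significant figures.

v = 0.971c

γ = Δt/τ₀ = 3676/878.4 = 4.185
β = √(1 − 1/γ²) = √(1 − 0.05710) = √0.9429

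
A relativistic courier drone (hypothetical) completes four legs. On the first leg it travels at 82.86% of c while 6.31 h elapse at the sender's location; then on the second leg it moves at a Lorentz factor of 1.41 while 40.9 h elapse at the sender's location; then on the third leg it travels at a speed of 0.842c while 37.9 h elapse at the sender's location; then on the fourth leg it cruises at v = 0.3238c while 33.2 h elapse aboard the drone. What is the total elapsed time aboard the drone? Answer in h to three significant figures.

τ = 86.2 h

Leg 1: β = 0.8286; γ = 1/√(1 − 0.8286²) = 1/√0.3134 = 1.786; τ_1 = 6.31/1.786 = 3.533 h.
Leg 2: γ = 1.41; τ_2 = 40.9/1.410 = 29.01 h.
Leg 3: γ = 1/√(1 − 0.842²) = 1/√0.2910 = 1.854; τ_3 = 37.9/1.854 = 20.45 h.
Leg 4: 33.2 h is already measured aboard the drone.
Total: 3.533 + 29.01 + 20.45 + 33.20 h.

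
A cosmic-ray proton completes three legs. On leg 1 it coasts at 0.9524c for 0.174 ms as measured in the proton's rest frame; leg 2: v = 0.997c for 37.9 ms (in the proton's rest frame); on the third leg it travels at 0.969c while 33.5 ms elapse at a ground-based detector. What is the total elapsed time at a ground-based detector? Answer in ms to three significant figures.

Δt = 524 ms

Leg 1: γ = 1/√(1 − 0.9524²) = 1/√0.09293 = 3.280; Δt_1 = 3.280 × 0.174 = 0.5708 ms.
Leg 2: γ = 1/√(1 − 0.997²) = 1/√0.005991 = 12.92; Δt_2 = 12.92 × 37.9 = 489.7 ms.
Leg 3: 33.5 ms is already measured at a ground-based detector.
Total: 0.5708 + 489.7 + 33.50 ms.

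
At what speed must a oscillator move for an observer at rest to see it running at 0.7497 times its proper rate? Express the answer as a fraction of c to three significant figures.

β = 0.662

Rate ratio = 1/γ, so γ = 1/0.7497 = 1.334.
β = √(1 − 1/γ²) = √(1 − 0.7497²) = √0.4379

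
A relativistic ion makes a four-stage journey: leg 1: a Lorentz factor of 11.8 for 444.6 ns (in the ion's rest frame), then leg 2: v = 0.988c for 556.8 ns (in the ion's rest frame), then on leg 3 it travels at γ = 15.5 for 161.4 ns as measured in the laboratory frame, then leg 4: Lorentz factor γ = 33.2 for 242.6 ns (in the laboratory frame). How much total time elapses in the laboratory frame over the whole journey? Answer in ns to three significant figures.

Δt = 9260 ns

Leg 1: γ = 11.8; Δt_1 = 11.80 × 444.6 = 5246 ns.
Leg 2: γ = 1/√(1 − 0.988²) = 1/√0.02386 = 6.474; Δt_2 = 6.474 × 556.8 = 3605 ns.
Leg 3: 161.4 ns is already measured in the laboratory frame.
Leg 4: 242.6 ns is already measured in the laboratory frame.
Total: 5246 + 3605 + 161.4 + 242.6 ns.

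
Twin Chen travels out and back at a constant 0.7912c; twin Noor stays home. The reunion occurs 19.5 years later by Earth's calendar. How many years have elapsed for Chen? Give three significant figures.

τ = 11.9 years

γ = 1/√(1 − 0.7912²) = 1/√0.3740 = 1.635
Chen's clock measures proper time along the trip: τ = Δt/γ = 19.5/1.635 years.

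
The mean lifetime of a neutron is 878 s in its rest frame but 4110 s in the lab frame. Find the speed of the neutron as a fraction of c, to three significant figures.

β = 0.977

γ = Δt/τ₀ = 4110/878 = 4.681
β = √(1 − 1/γ²) = √(1 − 0.04564) = √0.9544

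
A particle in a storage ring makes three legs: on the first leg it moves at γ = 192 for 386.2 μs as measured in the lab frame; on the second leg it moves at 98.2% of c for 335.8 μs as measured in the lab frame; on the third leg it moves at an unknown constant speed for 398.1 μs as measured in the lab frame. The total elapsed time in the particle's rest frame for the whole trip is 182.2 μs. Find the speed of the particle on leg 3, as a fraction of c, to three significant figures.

β = 0.956

Leg 1: γ = 192; τ_1 = 386.2/192.0 = 2.011 μs.
Leg 2: β = 0.982; γ = 1/√(1 − 0.982²) = 1/√0.03568 = 5.294; τ_2 = 335.8/5.294 = 63.43 μs.
Leg 3: speed unknown; τ_3 = 398.1/γ_3.
Total proper time: 2.011 + 63.43 + τ_3 = 182.2, so τ_3 = 182.2 − 65.44 = 116.8 μs.
γ_3 = 398.1/116.8 = 3.409; β = √(1 − 1/γ²) = √0.9140.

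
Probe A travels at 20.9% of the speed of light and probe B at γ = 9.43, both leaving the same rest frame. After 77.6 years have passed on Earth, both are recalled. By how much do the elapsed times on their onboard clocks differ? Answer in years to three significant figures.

|τ_A − τ_B| = 67.7 years

A: β = 0.209; γ = 1/√(1 − 0.209²) = 1/√0.9563 = 1.023; τ_A = 77.6/1.023 = 75.89 years.
B: γ = 9.43; τ_B = 77.6/9.430 = 8.229 years.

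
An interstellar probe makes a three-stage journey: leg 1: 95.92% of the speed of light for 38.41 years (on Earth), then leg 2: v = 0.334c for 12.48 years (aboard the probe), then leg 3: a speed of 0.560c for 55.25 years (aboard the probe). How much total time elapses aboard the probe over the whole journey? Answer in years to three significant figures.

τ = 78.6 years

Leg 1: β = 0.9592; γ = 1/√(1 − 0.9592²) = 1/√0.07994 = 3.537; τ_1 = 38.41/3.537 = 10.86 years.
Leg 2: 12.48 years is already measured aboard the probe.
Leg 3: 55.25 years is already measured aboard the probe.
Total: 10.86 + 12.48 + 55.25 years.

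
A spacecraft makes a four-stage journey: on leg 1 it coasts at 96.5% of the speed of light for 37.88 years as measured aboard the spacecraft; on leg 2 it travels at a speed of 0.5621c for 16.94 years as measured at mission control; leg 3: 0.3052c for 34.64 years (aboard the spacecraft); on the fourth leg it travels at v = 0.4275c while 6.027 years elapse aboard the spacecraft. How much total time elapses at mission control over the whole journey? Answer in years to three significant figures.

Leg 1: β = 0.965; γ = 1/√(1 − 0.965²) = 1/√0.06878 = 3.813; Δt_1 = 3.813 × 37.88 = 144.4 years.
Leg 2: 16.94 years is already measured at mission control.
Leg 3: γ = 1/√(1 − 0.3052²) = 1/√0.9069 = 1.050; Δt_3 = 1.050 × 34.64 = 36.38 years.
Leg 4: γ = 1/√(1 − 0.4275²) = 1/√0.8172 = 1.106; Δt_4 = 1.106 × 6.027 = 6.667 years.
Total: 144.4 + 16.94 + 36.38 + 6.667 years.

Δt = 204 years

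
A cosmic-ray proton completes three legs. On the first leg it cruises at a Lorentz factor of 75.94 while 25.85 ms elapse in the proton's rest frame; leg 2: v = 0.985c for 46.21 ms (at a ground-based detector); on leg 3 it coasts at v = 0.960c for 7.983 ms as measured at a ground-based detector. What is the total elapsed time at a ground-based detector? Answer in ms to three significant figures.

Leg 1: γ = 75.94; Δt_1 = 75.94 × 25.85 = 1963 ms.
Leg 2: 46.21 ms is already measured at a ground-based detector.
Leg 3: 7.983 ms is already measured at a ground-based detector.
Total: 1963 + 46.21 + 7.983 ms.

Δt = 2020 ms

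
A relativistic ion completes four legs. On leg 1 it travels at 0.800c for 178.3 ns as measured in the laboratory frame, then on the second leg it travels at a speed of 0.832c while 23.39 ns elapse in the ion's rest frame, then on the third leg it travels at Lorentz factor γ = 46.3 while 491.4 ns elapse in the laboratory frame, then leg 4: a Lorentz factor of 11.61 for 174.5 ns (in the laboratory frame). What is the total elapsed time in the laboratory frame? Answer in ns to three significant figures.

Δt = 886 ns

Leg 1: 178.3 ns is already measured in the laboratory frame.
Leg 2: γ = 1/√(1 − 0.832²) = 1/√0.3078 = 1.803; Δt_2 = 1.803 × 23.39 = 42.16 ns.
Leg 3: 491.4 ns is already measured in the laboratory frame.
Leg 4: 174.5 ns is already measured in the laboratory frame.
Total: 178.3 + 42.16 + 491.4 + 174.5 ns.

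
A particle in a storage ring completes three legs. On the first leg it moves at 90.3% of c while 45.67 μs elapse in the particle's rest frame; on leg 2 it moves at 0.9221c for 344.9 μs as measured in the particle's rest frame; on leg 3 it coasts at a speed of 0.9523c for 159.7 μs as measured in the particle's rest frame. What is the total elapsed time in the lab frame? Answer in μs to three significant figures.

Δt = 1520 μs

Leg 1: β = 0.903; γ = 1/√(1 − 0.903²) = 1/√0.1846 = 2.328; Δt_1 = 2.328 × 45.67 = 106.3 μs.
Leg 2: γ = 1/√(1 − 0.9221²) = 1/√0.1497 = 2.584; Δt_2 = 2.584 × 344.9 = 891.3 μs.
Leg 3: γ = 1/√(1 − 0.9523²) = 1/√0.09312 = 3.277; Δt_3 = 3.277 × 159.7 = 523.3 μs.
Total: 106.3 + 891.3 + 523.3 μs.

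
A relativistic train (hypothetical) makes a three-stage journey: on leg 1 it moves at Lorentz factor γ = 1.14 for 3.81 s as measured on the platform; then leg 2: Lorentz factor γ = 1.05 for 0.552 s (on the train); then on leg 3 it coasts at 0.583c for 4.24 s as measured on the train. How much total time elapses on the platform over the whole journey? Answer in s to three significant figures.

Δt = 9.61 s

Leg 1: 3.81 s is already measured on the platform.
Leg 2: γ = 1.05; Δt_2 = 1.050 × 0.552 = 0.5796 s.
Leg 3: γ = 1/√(1 − 0.583²) = 1/√0.6601 = 1.231; Δt_3 = 1.231 × 4.24 = 5.219 s.
Total: 3.810 + 0.5796 + 5.219 s.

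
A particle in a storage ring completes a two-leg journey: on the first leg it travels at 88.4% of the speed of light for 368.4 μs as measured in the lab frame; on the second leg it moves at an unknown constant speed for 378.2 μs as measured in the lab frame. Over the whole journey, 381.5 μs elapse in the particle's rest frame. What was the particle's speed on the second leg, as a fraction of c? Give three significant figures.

Leg 1: β = 0.884; γ = 1/√(1 − 0.884²) = 1/√0.2185 = 2.139; τ_1 = 368.4/2.139 = 172.2 μs.
Leg 2: speed unknown; τ_2 = 378.2/γ_2.
Total proper time: 172.2 + τ_2 = 381.5, so τ_2 = 381.5 − 172.2 = 209.3 μs.
γ_2 = 378.2/209.3 = 1.807; β = √(1 − 1/γ²) = √0.6938.

β = 0.833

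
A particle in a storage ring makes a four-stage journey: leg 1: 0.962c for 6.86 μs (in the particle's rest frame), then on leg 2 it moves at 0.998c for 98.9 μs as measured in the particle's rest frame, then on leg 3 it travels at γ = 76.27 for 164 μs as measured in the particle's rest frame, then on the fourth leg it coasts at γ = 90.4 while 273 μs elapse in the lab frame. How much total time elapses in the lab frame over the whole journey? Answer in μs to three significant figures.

Leg 1: γ = 1/√(1 − 0.962²) = 1/√0.07456 = 3.662; Δt_1 = 3.662 × 6.86 = 25.12 μs.
Leg 2: γ = 1/√(1 − 0.998²) = 1/√0.003996 = 15.82; Δt_2 = 15.82 × 98.9 = 1565 μs.
Leg 3: γ = 76.27; Δt_3 = 76.27 × 164 = 1.251×10⁴ μs.
Leg 4: 273 μs is already measured in the lab frame.
Total: 25.12 + 1565 + 1.251×10⁴ + 273.0 μs.

Δt = 1.44×10⁴ μs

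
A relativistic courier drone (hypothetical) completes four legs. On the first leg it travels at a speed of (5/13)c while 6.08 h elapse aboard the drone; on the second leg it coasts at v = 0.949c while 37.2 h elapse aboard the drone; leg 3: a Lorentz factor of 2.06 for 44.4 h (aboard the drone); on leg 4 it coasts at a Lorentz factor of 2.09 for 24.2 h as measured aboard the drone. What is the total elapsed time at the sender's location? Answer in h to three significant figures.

Δt = 267 h

Leg 1: γ = 1/√(1 − (5/13)²) = 13/12 ≈ 1.083; Δt_1 = 1.083 × 6.08 = 6.587 h.
Leg 2: γ = 1/√(1 − 0.949²) = 1/√0.09940 = 3.172; Δt_2 = 3.172 × 37.2 = 118.0 h.
Leg 3: γ = 2.06; Δt_3 = 2.060 × 44.4 = 91.46 h.
Leg 4: γ = 2.09; Δt_4 = 2.090 × 24.2 = 50.58 h.
Total: 6.587 + 118.0 + 91.46 + 50.58 h.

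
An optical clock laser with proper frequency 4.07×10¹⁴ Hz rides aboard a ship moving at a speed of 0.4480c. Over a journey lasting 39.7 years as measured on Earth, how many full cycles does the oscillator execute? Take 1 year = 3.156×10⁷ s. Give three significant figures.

γ = 1/√(1 − 0.4480²) = 1/√0.7993 = 1.119
The oscillator's own cycle count is N = f × τ where τ is the proper time on the ship. τ = Δt/γ = 39.7/1.119 = 35.49 years = 1.120×10⁹ s.
N = 4.07×10¹⁴ × 1.120×10⁹ = 4.559×10²³.

N = 4.56×10²³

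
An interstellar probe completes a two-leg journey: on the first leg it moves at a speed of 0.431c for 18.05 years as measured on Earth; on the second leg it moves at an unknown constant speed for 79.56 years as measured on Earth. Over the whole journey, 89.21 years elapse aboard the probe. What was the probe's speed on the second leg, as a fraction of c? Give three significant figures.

β = 0.400

Leg 1: γ = 1/√(1 − 0.431²) = 1/√0.8142 = 1.108; τ_1 = 18.05/1.108 = 16.29 years.
Leg 2: speed unknown; τ_2 = 79.56/γ_2.
Total proper time: 16.29 + τ_2 = 89.21, so τ_2 = 89.21 − 16.29 = 72.92 years.
γ_2 = 79.56/72.92 = 1.091; β = √(1 − 1/γ²) = √0.1599.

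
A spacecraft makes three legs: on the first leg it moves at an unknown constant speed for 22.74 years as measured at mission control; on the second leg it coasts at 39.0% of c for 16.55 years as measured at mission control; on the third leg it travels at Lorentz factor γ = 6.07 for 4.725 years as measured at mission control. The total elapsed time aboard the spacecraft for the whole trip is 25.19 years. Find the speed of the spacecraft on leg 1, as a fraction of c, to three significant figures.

β = 0.915

Leg 1: speed unknown; τ_1 = 22.74/γ_1.
Leg 2: β = 0.390; γ = 1/√(1 − 0.390²) = 1/√0.8479 = 1.086; τ_2 = 16.55/1.086 = 15.24 years.
Leg 3: γ = 6.07; τ_3 = 4.725/6.070 = 0.7784 years.
Total proper time: τ_1 + 15.24 + 0.7784 = 25.19, so τ_1 = 25.19 − 16.02 = 9.172 years.
γ_1 = 22.74/9.172 = 2.479; β = √(1 − 1/γ²) = √0.8373.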